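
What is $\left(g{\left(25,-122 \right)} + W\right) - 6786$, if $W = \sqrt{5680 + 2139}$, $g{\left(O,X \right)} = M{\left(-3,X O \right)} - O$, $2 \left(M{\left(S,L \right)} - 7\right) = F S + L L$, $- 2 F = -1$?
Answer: $\frac{18577781}{4} + \sqrt{7819} \approx 4.6445 \cdot 10^{6}$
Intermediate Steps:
$F = \frac{1}{2}$ ($F = \left(- \frac{1}{2}\right) \left(-1\right) = \frac{1}{2} \approx 0.5$)
$M{\left(S,L \right)} = 7 + \frac{L^{2}}{2} + \frac{S}{4}$ ($M{\left(S,L \right)} = 7 + \frac{\frac{S}{2} + L L}{2} = 7 + \frac{\frac{S}{2} + L^{2}}{2} = 7 + \frac{L^{2} + \frac{S}{2}}{2} = 7 + \left(\frac{L^{2}}{2} + \frac{S}{4}\right) = 7 + \frac{L^{2}}{2} + \frac{S}{4}$)
$g{\left(O,X \right)} = \frac{25}{4} - O + \frac{O^{2} X^{2}}{2}$ ($g{\left(O,X \right)} = \left(7 + \frac{\left(X O\right)^{2}}{2} + \frac{1}{4} \left(-3\right)\right) - O = \left(7 + \frac{\left(O X\right)^{2}}{2} - \frac{3}{4}\right) - O = \left(7 + \frac{O^{2} X^{2}}{2} - \frac{3}{4}\right) - O = \left(\frac{25}{4} + \frac{O^{2} X^{2}}{2}\right) - O = \frac{25}{4} - O + \frac{O^{2} X^{2}}{2}$)
$W = \sqrt{7819} \approx 88.425$
$\left(g{\left(25,-122 \right)} + W\right) - 6786 = \left(\left(\frac{25}{4} - 25 + \frac{25^{2} \left(-122\right)^{2}}{2}\right) + \sqrt{7819}\right) - 6786 = \left(\left(\frac{25}{4} - 25 + \frac{1}{2} \cdot 625 \cdot 14884\right) + \sqrt{7819}\right) - 6786 = \left(\left(\frac{25}{4} - 25 + 4651250\right) + \sqrt{7819}\right) - 6786 = \left(\frac{18604925}{4} + \sqrt{7819}\right) - 6786 = \frac{18577781}{4} + \sqrt{7819}$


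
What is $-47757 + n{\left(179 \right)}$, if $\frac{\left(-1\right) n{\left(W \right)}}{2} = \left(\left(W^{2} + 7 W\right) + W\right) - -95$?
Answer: $-114893$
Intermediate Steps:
$n{\left(W \right)} = -190 - 16 W - 2 W^{2}$ ($n{\left(W \right)} = - 2 \left(\left(\left(W^{2} + 7 W\right) + W\right) - -95\right) = - 2 \left(\left(W^{2} + 8 W\right) + 95\right) = - 2 \left(95 + W^{2} + 8 W\right) = -190 - 16 W - 2 W^{2}$)
$-47757 + n{\left(179 \right)} = -47757 - \left(3054 + 64082\right) = -47757 - 67136 = -114893$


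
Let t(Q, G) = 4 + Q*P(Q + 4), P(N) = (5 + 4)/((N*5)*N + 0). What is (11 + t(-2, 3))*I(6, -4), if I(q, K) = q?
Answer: 423/5 ≈ 84.600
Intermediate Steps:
P(N) = 9/(5*N²) (P(N) = 9/((5*N)*N + 0) = 9/(5*N² + 0) = 9/((5*N²)) = 9*(1/(5*N²)) = 9/(5*N²))
t(Q, G) = 4 + 9*Q/(5*(4 + Q)²) (t(Q, G) = 4 + Q*(9/(5*(Q + 4)²)) = 4 + Q*(9/(5*(4 + Q)²)) = 4 + 9*Q/(5*(4 + Q)²))
(11 + t(-2, 3))*I(6, -4) = (11 + (4 + (9/5)*(-2)/(4 - 2)²))*6 = (11 + (4 + (9/5)*(-2)/2²))*6 = (11 + (4 + (9/5)*(-2)*(¼)))*6 = (11 + (4 - 9/10))*6 = (11 + 31/10)*6 = (141/10)*6 = 423/5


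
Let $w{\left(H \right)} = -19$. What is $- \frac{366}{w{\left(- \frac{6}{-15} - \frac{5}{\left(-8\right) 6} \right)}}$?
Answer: $\frac{366}{19} \approx 19.263$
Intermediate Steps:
$- \frac{366}{w{\left(- \frac{6}{-15} - \frac{5}{\left(-8\right) 6} \right)}} = - \frac{366}{-19} = \left(-366\right) \left(- \frac{1}{19}\right) = \frac{366}{19}$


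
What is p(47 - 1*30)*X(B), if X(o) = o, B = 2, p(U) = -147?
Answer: -294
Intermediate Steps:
p(47 - 1*30)*X(B) = -147*2 = -294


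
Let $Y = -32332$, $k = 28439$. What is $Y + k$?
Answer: $-3893$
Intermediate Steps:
$Y + k = -32332 + 28439 = -3893$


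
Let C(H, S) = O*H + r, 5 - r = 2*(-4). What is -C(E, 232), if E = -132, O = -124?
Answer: -16381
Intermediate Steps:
r = 13 (r = 5 - 2*(-4) = 5 - 1*(-8) = 5 + 8 = 13)
C(H, S) = 13 - 124*H (C(H, S) = -124*H + 13 = 13 - 124*H)
-C(E, 232) = -(13 - 124*(-132)) = -(13 + 16368) = -1*16381 = -16381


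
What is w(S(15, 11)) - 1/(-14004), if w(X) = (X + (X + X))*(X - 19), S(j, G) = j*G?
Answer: 1012069081/14004 ≈ 72270.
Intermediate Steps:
S(j, G) = G*j
w(X) = 3*X*(-19 + X) (w(X) = (X + 2*X)*(-19 + X) = (3*X)*(-19 + X) = 3*X*(-19 + X))
w(S(15, 11)) - 1/(-14004) = 3*(11*15)*(-19 + 11*15) - 1/(-14004) = 3*165*(-19 + 165) - 1*(-1/14004) = 3*165*146 + 1/14004 = 72270 + 1/14004 = 1012069081/14004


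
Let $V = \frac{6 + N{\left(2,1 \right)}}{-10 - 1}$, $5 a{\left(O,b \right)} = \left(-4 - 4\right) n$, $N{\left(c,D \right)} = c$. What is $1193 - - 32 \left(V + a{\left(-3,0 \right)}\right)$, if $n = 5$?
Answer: $\frac{10051}{11} \approx 913.73$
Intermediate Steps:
$a{\left(O,b \right)} = -8$ ($a{\left(O,b \right)} = \frac{\left(-4 - 4\right) 5}{5} = \frac{\left(-8\right) 5}{5} = \frac{1}{5} \left(-40\right) = -8$)
$V = - \frac{8}{11}$ ($V = \frac{6 + 2}{-10 - 1} = \frac{8}{-11} = 8 \left(- \frac{1}{11}\right) = - \frac{8}{11} \approx -0.72727$)
$1193 - - 32 \left(V + a{\left(-3,0 \right)}\right) = 1193 - - 32 \left(- \frac{8}{11} - 8\right) = 1193 - \left(-32\right) \left(- \frac{96}{11}\right) = 1193 - \frac{3072}{11} = \frac{10051}{11}$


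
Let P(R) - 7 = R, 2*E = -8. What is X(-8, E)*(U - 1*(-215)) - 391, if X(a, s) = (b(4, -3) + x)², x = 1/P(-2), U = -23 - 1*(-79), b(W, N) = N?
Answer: 43341/25 ≈ 1733.6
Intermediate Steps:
E = -4 (E = (½)*(-8) = -4)
U = 56 (U = -23 + 79 = 56)
P(R) = 7 + R
x = ⅕ (x = 1/(7 - 2) = 1/5 = ⅕ ≈ 0.20000)
X(a, s) = 196/25 (X(a, s) = (-3 + ⅕)² = (-14/5)² = 196/25)
X(-8, E)*(U - 1*(-215)) - 391 = 196*(56 - 1*(-215))/25 - 391 = 196*(56 + 215)/25 - 391 = (196/25)*271 - 391 = 53116/25 - 391 = 43341/25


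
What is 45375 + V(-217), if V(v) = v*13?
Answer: 42554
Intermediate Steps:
V(v) = 13*v
45375 + V(-217) = 45375 + 13*(-217) = 45375 - 2821 = 42554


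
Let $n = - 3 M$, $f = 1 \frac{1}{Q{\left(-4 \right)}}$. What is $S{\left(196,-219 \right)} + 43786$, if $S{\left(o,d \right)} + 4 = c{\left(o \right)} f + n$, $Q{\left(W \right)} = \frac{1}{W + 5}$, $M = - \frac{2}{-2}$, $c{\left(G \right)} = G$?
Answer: $43975$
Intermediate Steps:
$M = 1$ ($M = \left(-2\right) \left(- \frac{1}{2}\right) = 1$)
$Q{\left(W \right)} = \frac{1}{5 + W}$
$f = 1$ ($f = 1 \frac{1}{\frac{1}{5 - 4}} = 1 \frac{1}{1^{-1}} = 1 \cdot 1^{-1} = 1 \cdot 1 = 1$)
$n = -3$ ($n = \left(-3\right) 1 = -3$)
$S{\left(o,d \right)} = -7 + o$ ($S{\left(o,d \right)} = -4 + \left(o 1 - 3\right) = -4 + \left(o - 3\right) = -4 + \left(-3 + o\right) = -7 + o$)
$S{\left(196,-219 \right)} + 43786 = \left(-7 + 196\right) + 43786 = 189 + 43786 = 43975$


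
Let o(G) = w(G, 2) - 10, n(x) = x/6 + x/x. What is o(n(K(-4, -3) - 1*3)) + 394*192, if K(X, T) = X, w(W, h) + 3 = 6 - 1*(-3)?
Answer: 75644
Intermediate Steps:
w(W, h) = 6 (w(W, h) = -3 + (6 - 1*(-3)) = -3 + (6 + 3) = -3 + 9 = 6)
n(x) = 1 + x/6 (n(x) = x*(⅙) + 1 = x/6 + 1 = 1 + x/6)
o(G) = -4 (o(G) = 6 - 10 = -4)
o(n(K(-4, -3) - 1*3)) + 394*192 = -4 + 394*192 = -4 + 75648 = 75644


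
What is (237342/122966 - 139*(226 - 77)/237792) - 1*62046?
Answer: -907095845206637/14620165536 ≈ -62044.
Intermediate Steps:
(237342/122966 - 139*(226 - 77)/237792) - 1*62046 = (237342*(1/122966) - 139*149*(1/237792)) - 62046 = (118671/61483 - 20711*1/237792) - 62046 = (118671/61483 - 20711/237792) - 62046 = 26945640019/14620165536 - 62046 = -907095845206637/14620165536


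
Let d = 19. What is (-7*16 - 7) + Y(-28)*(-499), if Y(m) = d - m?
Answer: -23572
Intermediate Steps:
Y(m) = 19 - m
(-7*16 - 7) + Y(-28)*(-499) = (-7*16 - 7) + (19 - 1*(-28))*(-499) = (-112 - 7) + (19 + 28)*(-499) = -119 + 47*(-499) = -119 - 23453 = -23572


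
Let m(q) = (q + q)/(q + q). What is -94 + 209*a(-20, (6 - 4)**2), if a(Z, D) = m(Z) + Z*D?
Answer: -16605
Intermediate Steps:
m(q) = 1 (m(q) = (2*q)/((2*q)) = (2*q)*(1/(2*q)) = 1)
a(Z, D) = 1 + D*Z (a(Z, D) = 1 + Z*D = 1 + D*Z)
-94 + 209*a(-20, (6 - 4)**2) = -94 + 209*(1 + (6 - 4)**2*(-20)) = -94 + 209*(1 + 2**2*(-20)) = -94 + 209*(1 + 4*(-20)) = -94 + 209*(1 - 80) = -94 + 209*(-79) = -94 - 16511 = -16605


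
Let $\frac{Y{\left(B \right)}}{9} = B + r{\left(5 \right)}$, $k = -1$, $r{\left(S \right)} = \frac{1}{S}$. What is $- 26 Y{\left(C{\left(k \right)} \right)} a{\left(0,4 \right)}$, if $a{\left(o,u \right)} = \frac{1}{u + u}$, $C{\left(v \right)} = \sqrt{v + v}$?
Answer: $- \frac{117}{20} - \frac{117 i \sqrt{2}}{4} \approx -5.85 - 41.366 i$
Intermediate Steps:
$C{\left(v \right)} = \sqrt{2} \sqrt{v}$ ($C{\left(v \right)} = \sqrt{2 v} = \sqrt{2} \sqrt{v}$)
$Y{\left(B \right)} = \frac{9}{5} + 9 B$ ($Y{\left(B \right)} = 9 \left(B + \frac{1}{5}\right) = 9 \left(\frac{1}{5} + B\right) = \frac{9}{5} + 9 B$)
$a{\left(o,u \right)} = \frac{1}{2 u}$
$- 26 Y{\left(C{\left(k \right)} \right)} a{\left(0,4 \right)} = - 26 \left(\frac{9}{5} + 9 \sqrt{2} \sqrt{-1}\right) \frac{1}{2 \cdot 4} = - 26 \left(\frac{9}{5} + 9 \sqrt{2} i\right) \frac{1}{2} \cdot \frac{1}{4} = - 26 \left(\frac{9}{5} + 9 i \sqrt{2}\right) \frac{1}{8} = \left(- \frac{234}{5} - 234 i \sqrt{2}\right) \frac{1}{8} = - \frac{117}{20} - \frac{117 i \sqrt{2}}{4}$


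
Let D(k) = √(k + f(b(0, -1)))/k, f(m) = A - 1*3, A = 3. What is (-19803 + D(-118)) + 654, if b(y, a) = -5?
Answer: -19149 - I*√118/118 ≈ -19149.0 - 0.092057*I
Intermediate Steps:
f(m) = 0 (f(m) = 3 - 1*3 = 3 - 3 = 0)
D(k) = k^(-½) (D(k) = √(k + 0)/k = √k/k = k^(-½))
(-19803 + D(-118)) + 654 = (-19803 + (-118)^(-½)) + 654 = (-19803 - I*√118/118) + 654 = -19149 - I*√118/118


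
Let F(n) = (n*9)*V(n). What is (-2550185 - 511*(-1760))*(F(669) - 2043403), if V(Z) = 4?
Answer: 3333542288175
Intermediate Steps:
F(n) = 36*n (F(n) = (n*9)*4 = (9*n)*4 = 36*n)
(-2550185 - 511*(-1760))*(F(669) - 2043403) = (-2550185 - 511*(-1760))*(36*669 - 2043403) = (-2550185 + 899360)*(24084 - 2043403) = -1650825*(-2019319) = 3333542288175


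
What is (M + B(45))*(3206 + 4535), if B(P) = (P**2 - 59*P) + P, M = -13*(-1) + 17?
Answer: -4296255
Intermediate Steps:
M = 30 (M = 13 + 17 = 30)
B(P) = P**2 - 58*P
(M + B(45))*(3206 + 4535) = (30 + 45*(-58 + 45))*(3206 + 4535) = (30 + 45*(-13))*7741 = (30 - 585)*7741 = -555*7741 = -4296255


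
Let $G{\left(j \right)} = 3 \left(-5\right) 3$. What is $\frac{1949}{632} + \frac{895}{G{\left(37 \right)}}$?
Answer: $- \frac{95587}{5688} \approx -16.805$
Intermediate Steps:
$G{\left(j \right)} = -45$ ($G{\left(j \right)} = \left(-15\right) 3 = -45$)
$\frac{1949}{632} + \frac{895}{G{\left(37 \right)}} = \frac{1949}{632} + \frac{895}{-45} = 1949 \cdot \frac{1}{632} + 895 \left(- \frac{1}{45}\right) = \frac{1949}{632} - \frac{179}{9} = - \frac{95587}{5688}$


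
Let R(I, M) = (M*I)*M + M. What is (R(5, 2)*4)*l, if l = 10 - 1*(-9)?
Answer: 1672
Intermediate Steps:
R(I, M) = M + I*M**2 (R(I, M) = (I*M)*M + M = I*M**2 + M = M + I*M**2)
l = 19 (l = 10 + 9 = 19)
(R(5, 2)*4)*l = ((2*(1 + 5*2))*4)*19 = ((2*(1 + 10))*4)*19 = ((2*11)*4)*19 = (22*4)*19 = 88*19 = 1672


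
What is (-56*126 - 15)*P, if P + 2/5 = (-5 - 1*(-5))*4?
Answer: 14142/5 ≈ 2828.4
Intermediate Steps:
P = -2/5 (P = -2/5 + (-5 - 1*(-5))*4 = -2/5 + (-5 + 5)*4 = -2/5 + 0*4 = -2/5 + 0 = -2/5 ≈ -0.40000)
(-56*126 - 15)*P = (-56*126 - 15)*(-2/5) = (-7056 - 15)*(-2/5) = -7071*(-2/5) = 14142/5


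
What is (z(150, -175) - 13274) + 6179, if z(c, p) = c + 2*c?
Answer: -6645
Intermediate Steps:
z(c, p) = 3*c
(z(150, -175) - 13274) + 6179 = (3*150 - 13274) + 6179 = (450 - 13274) + 6179 = -12824 + 6179 = -6645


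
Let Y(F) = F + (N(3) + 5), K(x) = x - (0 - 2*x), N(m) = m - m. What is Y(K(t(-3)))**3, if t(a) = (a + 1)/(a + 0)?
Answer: 343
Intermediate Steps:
N(m) = 0
t(a) = (1 + a)/a
K(x) = 3*x (K(x) = x - (-2)*x = x + 2*x = 3*x)
Y(F) = 5 + F (Y(F) = F + (0 + 5) = F + 5 = 5 + F)
Y(K(t(-3)))**3 = (5 + 3*((1 - 3)/(-3)))**3 = (5 + 3*(-1/3*(-2)))**3 = (5 + 3*(2/3))**3 = (5 + 2)**3 = 7**3 = 343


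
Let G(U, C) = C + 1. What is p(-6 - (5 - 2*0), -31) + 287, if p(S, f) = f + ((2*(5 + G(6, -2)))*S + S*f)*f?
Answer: -7587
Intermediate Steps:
G(U, C) = 1 + C
p(S, f) = f + f*(8*S + S*f) (p(S, f) = f + ((2*(5 + (1 - 2)))*S + S*f)*f = f + ((2*(5 - 1))*S + S*f)*f = f + ((2*4)*S + S*f)*f = f + (8*S + S*f)*f = f + f*(8*S + S*f))
p(-6 - (5 - 2*0), -31) + 287 = -31*(1 + 8*(-6 - (5 - 2*0)) + (-6 - (5 - 2*0))*(-31)) + 287 = -31*(1 + 8*(-6 - (5 + 0)) + (-6 - (5 + 0))*(-31)) + 287 = -31*(1 + 8*(-6 - 1*5) + (-6 - 1*5)*(-31)) + 287 = -31*(1 + 8*(-6 - 5) + (-6 - 5)*(-31)) + 287 = -31*(1 + 8*(-11) - 11*(-31)) + 287 = -31*(1 - 88 + 341) + 287 = -31*254 + 287 = -7874 + 287 = -7587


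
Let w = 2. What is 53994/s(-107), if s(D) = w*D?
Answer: -26997/107 ≈ -252.31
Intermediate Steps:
s(D) = 2*D
53994/s(-107) = 53994/((2*(-107))) = 53994/(-214) = 53994*(-1/214) = -26997/107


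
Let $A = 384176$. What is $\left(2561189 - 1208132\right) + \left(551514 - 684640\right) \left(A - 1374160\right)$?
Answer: $131793963041$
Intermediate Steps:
$\left(2561189 - 1208132\right) + \left(551514 - 684640\right) \left(A - 1374160\right) = \left(2561189 - 1208132\right) + \left(551514 - 684640\right) \left(384176 - 1374160\right) = 1353057 - -131792609984 = 1353057 + 131792609984 = 131793963041$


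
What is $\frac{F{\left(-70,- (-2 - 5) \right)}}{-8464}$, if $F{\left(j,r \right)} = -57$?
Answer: $\frac{57}{8464} \approx 0.0067344$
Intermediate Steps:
$\frac{F{\left(-70,- (-2 - 5) \right)}}{-8464} = - \frac{57}{-8464} = \left(-57\right) \left(- \frac{1}{8464}\right) = \frac{57}{8464}$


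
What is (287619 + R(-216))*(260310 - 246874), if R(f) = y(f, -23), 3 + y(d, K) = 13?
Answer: 3864583244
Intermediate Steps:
y(d, K) = 10 (y(d, K) = -3 + 13 = 10)
R(f) = 10
(287619 + R(-216))*(260310 - 246874) = (287619 + 10)*(260310 - 246874) = 287629*13436 = 3864583244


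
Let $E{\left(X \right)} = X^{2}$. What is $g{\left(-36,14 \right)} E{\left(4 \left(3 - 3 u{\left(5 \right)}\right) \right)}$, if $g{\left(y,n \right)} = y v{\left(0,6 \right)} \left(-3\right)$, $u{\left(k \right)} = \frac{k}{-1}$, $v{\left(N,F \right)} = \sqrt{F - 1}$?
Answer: $559872 \sqrt{5} \approx 1.2519 \cdot 10^{6}$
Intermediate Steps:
$v{\left(N,F \right)} = \sqrt{-1 + F}$
$u{\left(k \right)} = - k$ ($u{\left(k \right)} = k \left(-1\right) = - k$)
$g{\left(y,n \right)} = - 3 y \sqrt{5}$ ($g{\left(y,n \right)} = y \sqrt{-1 + 6} \left(-3\right) = y \sqrt{5} \left(-3\right) = - 3 y \sqrt{5}$)
$g{\left(-36,14 \right)} E{\left(4 \left(3 - 3 u{\left(5 \right)}\right) \right)} = \left(-3\right) \left(-36\right) \sqrt{5} \left(4 \left(3 - 3 \left(\left(-1\right) 5\right)\right)\right)^{2} = 108 \sqrt{5} \left(4 \left(3 - -15\right)\right)^{2} = 108 \sqrt{5} \left(4 \left(3 + 15\right)\right)^{2} = 108 \sqrt{5} \left(4 \cdot 18\right)^{2} = 108 \sqrt{5} \cdot 72^{2} = 108 \sqrt{5} \cdot 5184 = 559872 \sqrt{5}$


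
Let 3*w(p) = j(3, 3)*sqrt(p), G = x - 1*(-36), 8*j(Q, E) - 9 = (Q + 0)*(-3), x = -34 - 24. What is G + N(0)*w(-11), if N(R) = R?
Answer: -22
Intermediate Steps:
x = -58
j(Q, E) = 9/8 - 3*Q/8 (j(Q, E) = 9/8 + ((Q + 0)*(-3))/8 = 9/8 + (Q*(-3))/8 = 9/8 + (-3*Q)/8 = 9/8 - 3*Q/8)
G = -22 (G = -58 - 1*(-36) = -58 + 36 = -22)
w(p) = 0 (w(p) = ((9/8 - 3/8*3)*sqrt(p))/3 = ((9/8 - 9/8)*sqrt(p))/3 = (0*sqrt(p))/3 = (1/3)*0 = 0)
G + N(0)*w(-11) = -22 + 0*0 = -22 + 0 = -22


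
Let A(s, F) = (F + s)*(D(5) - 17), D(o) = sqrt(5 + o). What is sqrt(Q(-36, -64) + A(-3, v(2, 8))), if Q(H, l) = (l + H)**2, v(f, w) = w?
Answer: sqrt(9915 + 5*sqrt(10)) ≈ 99.653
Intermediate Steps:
Q(H, l) = (H + l)**2
A(s, F) = (-17 + sqrt(10))*(F + s) (A(s, F) = (F + s)*(sqrt(5 + 5) - 17) = (F + s)*(sqrt(10) - 17) = (F + s)*(-17 + sqrt(10)) = (-17 + sqrt(10))*(F + s))
sqrt(Q(-36, -64) + A(-3, v(2, 8))) = sqrt((-36 - 64)**2 + (-17*8 - 17*(-3) + 8*sqrt(10) - 3*sqrt(10))) = sqrt((-100)**2 + (-136 + 51 + 8*sqrt(10) - 3*sqrt(10))) = sqrt(10000 + (-85 + 5*sqrt(10))) = sqrt(9915 + 5*sqrt(10))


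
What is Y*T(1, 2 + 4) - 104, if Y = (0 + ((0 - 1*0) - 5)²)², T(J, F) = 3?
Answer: 1771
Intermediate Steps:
Y = 625 (Y = (0 + ((0 + 0) - 5)²)² = (0 + (0 - 5)²)² = (0 + (-5)²)² = (0 + 25)² = 25² = 625)
Y*T(1, 2 + 4) - 104 = 625*3 - 104 = 1875 - 104 = 1771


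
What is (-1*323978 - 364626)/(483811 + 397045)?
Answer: -172151/220214 ≈ -0.78174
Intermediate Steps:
(-1*323978 - 364626)/(483811 + 397045) = (-323978 - 364626)/880856 = -688604*1/880856 = -172151/220214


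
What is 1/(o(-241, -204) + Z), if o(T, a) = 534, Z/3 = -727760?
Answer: -1/2182746 ≈ -4.5814e-7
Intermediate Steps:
Z = -2183280 (Z = 3*(-727760) = -2183280)
1/(o(-241, -204) + Z) = 1/(534 - 2183280) = 1/(-2182746) = -1/2182746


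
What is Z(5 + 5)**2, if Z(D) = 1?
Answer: 1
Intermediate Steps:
Z(5 + 5)**2 = 1**2 = 1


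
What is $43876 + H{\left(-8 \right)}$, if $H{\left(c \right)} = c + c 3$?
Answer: $43844$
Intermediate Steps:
$H{\left(c \right)} = 4 c$ ($H{\left(c \right)} = c + 3 c = 4 c$)
$43876 + H{\left(-8 \right)} = 43876 + 4 \left(-8\right) = 43876 - 32 = 43844$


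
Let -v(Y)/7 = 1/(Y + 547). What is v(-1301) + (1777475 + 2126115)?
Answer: 2943306867/754 ≈ 3.9036e+6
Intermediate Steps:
v(Y) = -7/(547 + Y) (v(Y) = -7/(Y + 547) = -7/(547 + Y))
v(-1301) + (1777475 + 2126115) = -7/(547 - 1301) + (1777475 + 2126115) = -7/(-754) + 3903590 = -7*(-1/754) + 3903590 = 7/754 + 3903590 = 2943306867/754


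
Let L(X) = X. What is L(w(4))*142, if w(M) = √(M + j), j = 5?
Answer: 426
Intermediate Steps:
w(M) = √(5 + M) (w(M) = √(M + 5) = √(5 + M))
L(w(4))*142 = √(5 + 4)*142 = √9*142 = 3*142 = 426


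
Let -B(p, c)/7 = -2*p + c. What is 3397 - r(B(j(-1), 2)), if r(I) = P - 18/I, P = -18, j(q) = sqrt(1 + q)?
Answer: 23896/7 ≈ 3413.7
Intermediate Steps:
B(p, c) = -7*c + 14*p (B(p, c) = -7*(-2*p + c) = -7*(c - 2*p) = -7*c + 14*p)
r(I) = -18 - 18/I
3397 - r(B(j(-1), 2)) = 3397 - (-18 - 18/(-7*2 + 14*sqrt(1 - 1))) = 3397 - (-18 - 18/(-14 + 14*sqrt(0))) = 3397 - (-18 - 18/(-14 + 14*0)) = 3397 - (-18 - 18/(-14 + 0)) = 3397 - (-18 - 18/(-14)) = 3397 - (-18 - 18*(-1/14)) = 3397 - (-18 + 9/7) = 3397 - 1*(-117/7) = 3397 + 117/7 = 23896/7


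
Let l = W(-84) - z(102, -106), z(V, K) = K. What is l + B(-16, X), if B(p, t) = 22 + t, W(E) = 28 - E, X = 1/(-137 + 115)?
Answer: 5279/22 ≈ 239.95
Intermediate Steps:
X = -1/22 (X = 1/(-22) = -1/22 ≈ -0.045455)
l = 218 (l = (28 - 1*(-84)) - 1*(-106) = (28 + 84) + 106 = 112 + 106 = 218)
l + B(-16, X) = 218 + (22 - 1/22) = 218 + 483/22 = 5279/22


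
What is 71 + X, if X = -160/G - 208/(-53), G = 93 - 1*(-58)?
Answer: 591141/8003 ≈ 73.865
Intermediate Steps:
G = 151 (G = 93 + 58 = 151)
X = 22928/8003 (X = -160/151 - 208/(-53) = -160*1/151 - 208*(-1/53) = -160/151 + 208/53 = 22928/8003 ≈ 2.8649)
71 + X = 71 + 22928/8003 = 591141/8003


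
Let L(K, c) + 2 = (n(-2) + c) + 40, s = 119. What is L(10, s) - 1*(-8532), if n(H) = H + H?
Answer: 8685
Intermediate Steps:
n(H) = 2*H
L(K, c) = 34 + c (L(K, c) = -2 + ((2*(-2) + c) + 40) = -2 + ((-4 + c) + 40) = -2 + (36 + c) = 34 + c)
L(10, s) - 1*(-8532) = (34 + 119) - 1*(-8532) = 153 + 8532 = 8685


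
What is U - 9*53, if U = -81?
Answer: -558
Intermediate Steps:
U - 9*53 = -81 - 9*53 = -81 - 477 = -558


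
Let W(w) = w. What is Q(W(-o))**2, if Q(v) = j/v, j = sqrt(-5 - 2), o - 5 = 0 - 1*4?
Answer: -7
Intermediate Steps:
o = 1 (o = 5 + (0 - 1*4) = 5 + (0 - 4) = 5 - 4 = 1)
j = I*sqrt(7) (j = sqrt(-7) = I*sqrt(7) ≈ 2.6458*I)
Q(v) = I*sqrt(7)/v (Q(v) = (I*sqrt(7))/v = I*sqrt(7)/v)
Q(W(-o))**2 = (I*sqrt(7)/((-1*1)))**2 = (I*sqrt(7)/(-1))**2 = (I*sqrt(7)*(-1))**2 = (-I*sqrt(7))**2 = -7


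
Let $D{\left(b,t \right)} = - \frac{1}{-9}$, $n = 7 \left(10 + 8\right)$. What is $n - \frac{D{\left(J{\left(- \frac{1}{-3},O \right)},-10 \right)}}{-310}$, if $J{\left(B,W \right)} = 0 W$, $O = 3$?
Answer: $\frac{351541}{2790} \approx 126.0$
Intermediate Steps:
$J{\left(B,W \right)} = 0$
$n = 126$ ($n = 7 \cdot 18 = 126$)
$D{\left(b,t \right)} = \frac{1}{9}$ ($D{\left(b,t \right)} = \left(-1\right) \left(- \frac{1}{9}\right) = \frac{1}{9}$)
$n - \frac{D{\left(J{\left(- \frac{1}{-3},O \right)},-10 \right)}}{-310} = 126 - \frac{1}{9 \left(-310\right)} = 126 - \frac{1}{9} \left(- \frac{1}{310}\right) = 126 - - \frac{1}{2790} = 126 + \frac{1}{2790} = \frac{351541}{2790}$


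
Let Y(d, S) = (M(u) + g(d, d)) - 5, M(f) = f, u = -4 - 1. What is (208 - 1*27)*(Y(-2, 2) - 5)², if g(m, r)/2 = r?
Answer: 65341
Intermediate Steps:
g(m, r) = 2*r
u = -5
Y(d, S) = -10 + 2*d (Y(d, S) = (-5 + 2*d) - 5 = -10 + 2*d)
(208 - 1*27)*(Y(-2, 2) - 5)² = (208 - 1*27)*((-10 + 2*(-2)) - 5)² = (208 - 27)*((-10 - 4) - 5)² = 181*(-14 - 5)² = 181*(-19)² = 181*361 = 65341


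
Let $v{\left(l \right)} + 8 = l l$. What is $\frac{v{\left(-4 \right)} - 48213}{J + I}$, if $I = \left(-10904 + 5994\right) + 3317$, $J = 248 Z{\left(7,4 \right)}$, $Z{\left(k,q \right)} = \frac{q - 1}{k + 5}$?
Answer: $\frac{48205}{1531} \approx 31.486$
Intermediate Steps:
$v{\left(l \right)} = -8 + l^{2}$ ($v{\left(l \right)} = -8 + l l = -8 + l^{2}$)
$Z{\left(k,q \right)} = \frac{-1 + q}{5 + k}$
$J = 62$ ($J = 248 \frac{-1 + 4}{5 + 7} = 248 \cdot \frac{1}{12} \cdot 3 = 248 \cdot \frac{1}{4} = 62$)
$I = -1593$ ($I = -4910 + 3317 = -1593$)
$\frac{v{\left(-4 \right)} - 48213}{J + I} = \frac{\left(-8 + \left(-4\right)^{2}\right) - 48213}{62 - 1593} = \frac{\left(-8 + 16\right) - 48213}{-1531} = \left(8 - 48213\right) \left(- \frac{1}{1531}\right) = \left(-48205\right) \left(- \frac{1}{1531}\right) = \frac{48205}{1531}$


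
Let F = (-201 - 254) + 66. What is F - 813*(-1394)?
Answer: 1132933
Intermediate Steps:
F = -389 (F = -455 + 66 = -389)
F - 813*(-1394) = -389 - 813*(-1394) = -389 + 1133322 = 1132933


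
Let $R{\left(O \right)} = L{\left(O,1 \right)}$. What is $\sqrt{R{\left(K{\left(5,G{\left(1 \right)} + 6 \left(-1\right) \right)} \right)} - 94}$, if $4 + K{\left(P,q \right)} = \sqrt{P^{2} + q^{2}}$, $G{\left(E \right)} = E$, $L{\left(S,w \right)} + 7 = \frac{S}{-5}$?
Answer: $\frac{\sqrt{-2505 - 25 \sqrt{2}}}{5} \approx 10.08 i$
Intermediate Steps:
$L{\left(S,w \right)} = -7 - \frac{S}{5}$ ($L{\left(S,w \right)} = -7 + \frac{S}{-5} = -7 + S \left(- \frac{1}{5}\right) = -7 - \frac{S}{5}$)
$K{\left(P,q \right)} = -4 + \sqrt{P^{2} + q^{2}}$
$R{\left(O \right)} = -7 - \frac{O}{5}$
$\sqrt{R{\left(K{\left(5,G{\left(1 \right)} + 6 \left(-1\right) \right)} \right)} - 94} = \sqrt{\left(-7 - \frac{-4 + \sqrt{5^{2} + \left(1 + 6 \left(-1\right)\right)^{2}}}{5}\right) - 94} = \sqrt{\left(-7 - \frac{-4 + \sqrt{25 + \left(1 - 6\right)^{2}}}{5}\right) - 94} = \sqrt{\left(-7 - \frac{-4 + \sqrt{25 + \left(-5\right)^{2}}}{5}\right) - 94} = \sqrt{\left(-7 - \frac{-4 + \sqrt{25 + 25}}{5}\right) - 94} = \sqrt{\left(-7 - \frac{-4 + \sqrt{50}}{5}\right) - 94} = \sqrt{\left(-7 - \frac{-4 + 5 \sqrt{2}}{5}\right) - 94} = \sqrt{\left(-7 + \left(\frac{4}{5} - \sqrt{2}\right)\right) - 94} = \sqrt{\left(- \frac{31}{5} - \sqrt{2}\right) - 94} = \sqrt{- \frac{501}{5} - \sqrt{2}}$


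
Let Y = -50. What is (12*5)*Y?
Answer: -3000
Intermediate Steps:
(12*5)*Y = (12*5)*(-50) = 60*(-50) = -3000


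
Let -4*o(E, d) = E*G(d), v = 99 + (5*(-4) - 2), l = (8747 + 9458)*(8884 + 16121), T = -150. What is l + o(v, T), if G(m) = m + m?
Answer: 455221800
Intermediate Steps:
l = 455216025 (l = 18205*25005 = 455216025)
v = 77 (v = 99 + (-20 - 2) = 99 - 22 = 77)
G(m) = 2*m
o(E, d) = -E*d/2 (o(E, d) = -E*2*d/4 = -E*d/2)
l + o(v, T) = 455216025 - ½*77*(-150) = 455216025 + 5775 = 455221800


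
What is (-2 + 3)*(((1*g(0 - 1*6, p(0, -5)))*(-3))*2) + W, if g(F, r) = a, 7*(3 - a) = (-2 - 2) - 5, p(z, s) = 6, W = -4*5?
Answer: -320/7 ≈ -45.714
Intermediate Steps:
W = -20
a = 30/7 (a = 3 - ((-2 - 2) - 5)/7 = 3 - (-4 - 5)/7 = 3 - ⅐*(-9) = 3 + 9/7 = 30/7 ≈ 4.2857)
g(F, r) = 30/7
(-2 + 3)*(((1*g(0 - 1*6, p(0, -5)))*(-3))*2) + W = (-2 + 3)*(((1*(30/7))*(-3))*2) - 20 = 1*(((30/7)*(-3))*2) - 20 = 1*(-90/7*2) - 20 = 1*(-180/7) - 20 = -180/7 - 20 = -320/7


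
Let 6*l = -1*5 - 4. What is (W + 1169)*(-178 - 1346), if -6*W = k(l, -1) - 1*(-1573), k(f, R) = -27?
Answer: -1388872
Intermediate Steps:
l = -3/2 (l = (-1*5 - 4)/6 = (-5 - 4)/6 = (⅙)*(-9) = -3/2 ≈ -1.5000)
W = -773/3 (W = -(-27 - 1*(-1573))/6 = -(-27 + 1573)/6 = -⅙*1546 = -773/3 ≈ -257.67)
(W + 1169)*(-178 - 1346) = (-773/3 + 1169)*(-178 - 1346) = (2734/3)*(-1524) = -1388872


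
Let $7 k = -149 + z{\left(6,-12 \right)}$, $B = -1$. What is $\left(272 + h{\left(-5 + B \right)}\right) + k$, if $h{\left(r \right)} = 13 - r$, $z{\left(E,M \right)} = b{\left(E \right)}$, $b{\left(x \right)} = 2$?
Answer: $270$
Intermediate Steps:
$z{\left(E,M \right)} = 2$
$k = -21$ ($k = \frac{-149 + 2}{7} = \frac{1}{7} \left(-147\right) = -21$)
$\left(272 + h{\left(-5 + B \right)}\right) + k = \left(272 + \left(13 - \left(-5 - 1\right)\right)\right) - 21 = \left(272 + \left(13 - -6\right)\right) - 21 = \left(272 + \left(13 + 6\right)\right) - 21 = \left(272 + 19\right) - 21 = 291 - 21 = 270$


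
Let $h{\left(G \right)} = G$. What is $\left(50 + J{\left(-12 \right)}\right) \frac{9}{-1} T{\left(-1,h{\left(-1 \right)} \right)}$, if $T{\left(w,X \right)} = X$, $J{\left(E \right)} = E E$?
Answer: $1746$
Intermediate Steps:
$J{\left(E \right)} = E^{2}$
$\left(50 + J{\left(-12 \right)}\right) \frac{9}{-1} T{\left(-1,h{\left(-1 \right)} \right)} = \left(50 + \left(-12\right)^{2}\right) \frac{9}{-1} \left(-1\right) = \left(50 + 144\right) 9 \left(-1\right) \left(-1\right) = 194 \left(\left(-9\right) \left(-1\right)\right) = 194 \cdot 9 = 1746$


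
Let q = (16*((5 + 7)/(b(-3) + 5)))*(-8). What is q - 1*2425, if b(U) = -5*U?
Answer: -12509/5 ≈ -2501.8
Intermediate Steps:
q = -384/5 (q = (16*((5 + 7)/(-5*(-3) + 5)))*(-8) = (16*(12/(15 + 5)))*(-8) = (16*(12/20))*(-8) = (16*(12*(1/20)))*(-8) = (16*(3/5))*(-8) = (48/5)*(-8) = -384/5 ≈ -76.800)
q - 1*2425 = -384/5 - 1*2425 = -384/5 - 2425 = -12509/5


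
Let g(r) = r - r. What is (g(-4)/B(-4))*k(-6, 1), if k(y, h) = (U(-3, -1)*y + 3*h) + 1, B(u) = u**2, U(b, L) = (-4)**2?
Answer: 0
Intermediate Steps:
U(b, L) = 16
k(y, h) = 1 + 3*h + 16*y (k(y, h) = (16*y + 3*h) + 1 = (3*h + 16*y) + 1 = 1 + 3*h + 16*y)
g(r) = 0
(g(-4)/B(-4))*k(-6, 1) = (0/(-4)**2)*(1 + 3*1 + 16*(-6)) = (0/16)*(1 + 3 - 96) = ((1/16)*0)*(-92) = 0*(-92) = 0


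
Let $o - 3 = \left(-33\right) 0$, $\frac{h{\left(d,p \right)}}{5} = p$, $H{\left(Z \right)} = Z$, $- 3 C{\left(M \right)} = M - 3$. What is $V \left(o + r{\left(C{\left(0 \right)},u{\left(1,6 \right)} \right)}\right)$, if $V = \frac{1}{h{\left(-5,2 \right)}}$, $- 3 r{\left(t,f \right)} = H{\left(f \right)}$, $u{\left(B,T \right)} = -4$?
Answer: $\frac{13}{30} \approx 0.43333$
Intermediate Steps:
$C{\left(M \right)} = 1 - \frac{M}{3}$ ($C{\left(M \right)} = - \frac{M - 3}{3} = - \frac{-3 + M}{3} = 1 - \frac{M}{3}$)
$r{\left(t,f \right)} = - \frac{f}{3}$
$h{\left(d,p \right)} = 5 p$
$o = 3$ ($o = 3 - 0 = 3 + 0 = 3$)
$V = \frac{1}{10}$ ($V = \frac{1}{5 \cdot 2} = \frac{1}{10} \approx 0.1$)
$V \left(o + r{\left(C{\left(0 \right)},u{\left(1,6 \right)} \right)}\right) = \frac{3 - - \frac{4}{3}}{10} = \frac{3 + \frac{4}{3}}{10} = \frac{1}{10} \cdot \frac{13}{3} = \frac{13}{30}$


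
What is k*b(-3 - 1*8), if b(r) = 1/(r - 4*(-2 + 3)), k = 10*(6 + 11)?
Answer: -34/3 ≈ -11.333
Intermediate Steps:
k = 170 (k = 10*17 = 170)
b(r) = 1/(-4 + r) (b(r) = 1/(r - 4*1) = 1/(r - 4) = 1/(-4 + r))
k*b(-3 - 1*8) = 170/(-4 + (-3 - 1*8)) = 170/(-4 + (-3 - 8)) = 170/(-4 - 11) = 170/(-15) = 170*(-1/15) = -34/3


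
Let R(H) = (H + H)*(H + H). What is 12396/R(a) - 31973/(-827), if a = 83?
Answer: 222824870/5697203 ≈ 39.111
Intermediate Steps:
R(H) = 4*H**2 (R(H) = (2*H)*(2*H) = 4*H**2)
12396/R(a) - 31973/(-827) = 12396/((4*83**2)) - 31973/(-827) = 12396/((4*6889)) - 31973*(-1/827) = 12396/27556 + 31973/827 = 12396*(1/27556) + 31973/827 = 3099/6889 + 31973/827 = 222824870/5697203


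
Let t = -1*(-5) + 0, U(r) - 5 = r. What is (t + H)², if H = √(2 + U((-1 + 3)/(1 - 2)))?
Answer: (5 + √5)² ≈ 52.361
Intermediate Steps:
U(r) = 5 + r
H = √5 (H = √(2 + (5 + (-1 + 3)/(1 - 2))) = √(2 + (5 + 2/(-1))) = √(2 + (5 + 2*(-1))) = √(2 + (5 - 2)) = √(2 + 3) = √5 ≈ 2.2361)
t = 5 (t = 5 + 0 = 5)
(t + H)² = (5 + √5)²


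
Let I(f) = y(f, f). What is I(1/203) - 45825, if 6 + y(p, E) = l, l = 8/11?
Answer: -504133/11 ≈ -45830.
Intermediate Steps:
l = 8/11 (l = 8*(1/11) = 8/11 ≈ 0.72727)
y(p, E) = -58/11 (y(p, E) = -6 + 8/11 = -58/11)
I(f) = -58/11
I(1/203) - 45825 = -58/11 - 45825 = -504133/11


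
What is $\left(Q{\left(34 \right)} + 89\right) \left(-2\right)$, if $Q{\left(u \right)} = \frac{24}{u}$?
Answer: $- \frac{3050}{17} \approx -179.41$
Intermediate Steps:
$\left(Q{\left(34 \right)} + 89\right) \left(-2\right) = \left(\frac{24}{34} + 89\right) \left(-2\right) = \left(24 \cdot \frac{1}{34} + 89\right) \left(-2\right) = \left(\frac{12}{17} + 89\right) \left(-2\right) = \frac{1525}{17} \left(-2\right) = - \frac{3050}{17}$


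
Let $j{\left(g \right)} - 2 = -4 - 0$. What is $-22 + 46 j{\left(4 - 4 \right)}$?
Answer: $-114$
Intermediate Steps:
$j{\left(g \right)} = -2$ ($j{\left(g \right)} = 2 - 4 = -2$)
$-22 + 46 j{\left(4 - 4 \right)} = -22 + 46 \left(-2\right) = -22 - 92 = -114$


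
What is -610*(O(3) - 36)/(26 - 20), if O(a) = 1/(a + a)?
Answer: 65575/18 ≈ 3643.1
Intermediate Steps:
O(a) = 1/(2*a)
-610*(O(3) - 36)/(26 - 20) = -610*((½)/3 - 36)/(26 - 20) = -610*((½)*(⅓) - 36)/6 = -610*(⅙ - 36)/6 = -(-65575)/(3*6) = -610*(-215/36) = 65575/18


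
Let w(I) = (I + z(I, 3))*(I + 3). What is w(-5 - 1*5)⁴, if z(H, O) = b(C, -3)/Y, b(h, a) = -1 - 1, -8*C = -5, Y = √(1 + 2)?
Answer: 233415616/9 + 58392320*√3/9 ≈ 3.7173e+7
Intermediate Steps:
Y = √3 ≈ 1.7320
C = 5/8 (C = -⅛*(-5) = 5/8 ≈ 0.62500)
b(h, a) = -2
z(H, O) = -2*√3/3
w(I) = (3 + I)*(I - 2*√3/3) (w(I) = (I - 2*√3/3)*(I + 3) = (I - 2*√3/3)*(3 + I) = (3 + I)*(I - 2*√3/3))
w(-5 - 1*5)⁴ = ((-5 - 1*5)² - 2*√3 + 3*(-5 - 1*5) - 2*(-5 - 1*5)*√3/3)⁴ = ((-5 - 5)² - 2*√3 + 3*(-5 - 5) - 2*(-5 - 5)*√3/3)⁴ = ((-10)² - 2*√3 + 3*(-10) - ⅔*(-10)*√3)⁴ = (100 - 2*√3 - 30 + 20*√3/3)⁴ = (70 + 14*√3/3)⁴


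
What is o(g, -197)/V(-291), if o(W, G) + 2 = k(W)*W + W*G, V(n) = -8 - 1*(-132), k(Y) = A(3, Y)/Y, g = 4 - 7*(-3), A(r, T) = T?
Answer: -2451/62 ≈ -39.532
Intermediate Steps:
g = 25 (g = 4 + 21 = 25)
k(Y) = 1 (k(Y) = Y/Y = 1)
V(n) = 124 (V(n) = -8 + 132 = 124)
o(W, G) = -2 + W + G*W (o(W, G) = -2 + (1*W + W*G) = -2 + (W + G*W) = -2 + W + G*W)
o(g, -197)/V(-291) = (-2 + 25 - 197*25)/124 = (-2 + 25 - 4925)*(1/124) = -4902*1/124 = -2451/62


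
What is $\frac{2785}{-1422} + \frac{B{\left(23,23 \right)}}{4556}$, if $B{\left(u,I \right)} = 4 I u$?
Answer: $- \frac{2419877}{1619658} \approx -1.4941$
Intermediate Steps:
$B{\left(u,I \right)} = 4 I u$
$\frac{2785}{-1422} + \frac{B{\left(23,23 \right)}}{4556} = \frac{2785}{-1422} + \frac{4 \cdot 23 \cdot 23}{4556} = 2785 \left(- \frac{1}{1422}\right) + 2116 \cdot \frac{1}{4556} = - \frac{2785}{1422} + \frac{529}{1139} = - \frac{2419877}{1619658}$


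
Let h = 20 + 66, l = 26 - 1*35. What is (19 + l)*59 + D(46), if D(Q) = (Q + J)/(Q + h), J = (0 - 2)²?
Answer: 38965/66 ≈ 590.38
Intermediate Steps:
l = -9 (l = 26 - 35 = -9)
h = 86
J = 4 (J = (-2)² = 4)
D(Q) = (4 + Q)/(86 + Q) (D(Q) = (Q + 4)/(Q + 86) = (4 + Q)/(86 + Q))
(19 + l)*59 + D(46) = (19 - 9)*59 + (4 + 46)/(86 + 46) = 10*59 + 50/132 = 590 + (1/132)*50 = 590 + 25/66 = 38965/66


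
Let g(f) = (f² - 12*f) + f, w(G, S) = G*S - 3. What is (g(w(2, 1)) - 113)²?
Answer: 10201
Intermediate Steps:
w(G, S) = -3 + G*S
g(f) = f² - 11*f
(g(w(2, 1)) - 113)² = ((-3 + 2*1)*(-11 + (-3 + 2*1)) - 113)² = ((-3 + 2)*(-11 + (-3 + 2)) - 113)² = (-(-11 - 1) - 113)² = (-1*(-12) - 113)² = (12 - 113)² = (-101)² = 10201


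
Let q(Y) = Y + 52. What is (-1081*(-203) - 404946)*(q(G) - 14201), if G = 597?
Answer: 2513936656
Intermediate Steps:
q(Y) = 52 + Y
(-1081*(-203) - 404946)*(q(G) - 14201) = (-1081*(-203) - 404946)*((52 + 597) - 14201) = (219443 - 404946)*(649 - 14201) = -185503*(-13552) = 2513936656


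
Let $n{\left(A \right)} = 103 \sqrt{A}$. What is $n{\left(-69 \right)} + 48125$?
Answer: $48125 + 103 i \sqrt{69} \approx 48125.0 + 855.58 i$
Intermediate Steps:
$n{\left(-69 \right)} + 48125 = 103 \sqrt{-69} + 48125 = 103 i \sqrt{69} + 48125 = 48125 + 103 i \sqrt{69}$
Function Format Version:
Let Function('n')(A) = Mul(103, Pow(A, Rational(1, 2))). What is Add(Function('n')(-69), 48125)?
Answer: Add(48125, Mul(103, I, Pow(69, Rational(1, 2)))) ≈ Add(48125., Mul(855.58, I))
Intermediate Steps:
Add(Function('n')(-69), 48125) = Add(Mul(103, Pow(-69, Rational(1, 2))), 48125) = Add(Mul(103, Mul(I, Pow(69, Rational(1, 2)))), 48125) = Add(Mul(103, I, Pow(69, Rational(1, 2))), 48125) = Add(48125, Mul(103, I, Pow(69, Rational(1, 2))))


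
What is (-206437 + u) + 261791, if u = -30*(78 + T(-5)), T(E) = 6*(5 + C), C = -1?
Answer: 52294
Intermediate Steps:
T(E) = 24 (T(E) = 6*(5 - 1) = 6*4 = 24)
u = -3060 (u = -30*(78 + 24) = -30*102 = -3060)
(-206437 + u) + 261791 = (-206437 - 3060) + 261791 = -209497 + 261791 = 52294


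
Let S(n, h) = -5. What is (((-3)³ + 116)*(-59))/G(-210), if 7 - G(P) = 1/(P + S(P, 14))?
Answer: -1128965/1506 ≈ -749.64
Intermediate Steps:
G(P) = 7 - 1/(-5 + P) (G(P) = 7 - 1/(P - 5) = 7 - 1/(-5 + P))
(((-3)³ + 116)*(-59))/G(-210) = (((-3)³ + 116)*(-59))/(((-36 + 7*(-210))/(-5 - 210))) = ((-27 + 116)*(-59))/(((-36 - 1470)/(-215))) = (89*(-59))/((-1/215*(-1506))) = -5251/1506/215 = -5251*215/1506 = -1128965/1506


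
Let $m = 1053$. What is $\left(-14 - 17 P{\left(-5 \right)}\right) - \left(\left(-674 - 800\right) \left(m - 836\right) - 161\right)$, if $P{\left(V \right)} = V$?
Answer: $320090$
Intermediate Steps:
$\left(-14 - 17 P{\left(-5 \right)}\right) - \left(\left(-674 - 800\right) \left(m - 836\right) - 161\right) = \left(-14 - -85\right) - \left(\left(-674 - 800\right) \left(1053 - 836\right) - 161\right) = \left(-14 + 85\right) - \left(\left(-1474\right) 217 - 161\right) = 71 - \left(-319858 - 161\right) = 71 - -320019 = 71 + 320019 = 320090$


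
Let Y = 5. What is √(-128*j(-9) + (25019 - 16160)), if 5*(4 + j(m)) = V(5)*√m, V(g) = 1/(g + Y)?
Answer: √(234275 - 192*I)/5 ≈ 96.804 - 0.039668*I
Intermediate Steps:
V(g) = 1/(5 + g) (V(g) = 1/(g + 5) = 1/(5 + g))
j(m) = -4 + √m/50 (j(m) = -4 + (√m/(5 + 5))/5 = -4 + (√m/10)/5 = -4 + √m/50)
√(-128*j(-9) + (25019 - 16160)) = √(-128*(-4 + √(-9)/50) + (25019 - 16160)) = √(-128*(-4 + (3*I)/50) + 8859) = √(-128*(-4 + 3*I/50) + 8859) = √((512 - 192*I/25) + 8859) = √(9371 - 192*I/25)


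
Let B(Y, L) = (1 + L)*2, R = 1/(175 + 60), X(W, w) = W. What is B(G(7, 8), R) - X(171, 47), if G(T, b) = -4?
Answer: -39713/235 ≈ -168.99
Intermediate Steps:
R = 1/235 ≈ 0.0042553
B(Y, L) = 2 + 2*L
B(G(7, 8), R) - X(171, 47) = (2 + 2*(1/235)) - 1*171 = (2 + 2/235) - 171 = 472/235 - 171 = -39713/235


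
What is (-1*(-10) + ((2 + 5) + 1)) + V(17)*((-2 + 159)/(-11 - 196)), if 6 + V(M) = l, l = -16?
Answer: 7180/207 ≈ 34.686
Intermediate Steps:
V(M) = -22 (V(M) = -6 - 16 = -22)
(-1*(-10) + ((2 + 5) + 1)) + V(17)*((-2 + 159)/(-11 - 196)) = (-1*(-10) + ((2 + 5) + 1)) - 22*(-2 + 159)/(-11 - 196) = (10 + (7 + 1)) - 3454/(-207) = (10 + 8) - 3454*(-1)/207 = 18 - 22*(-157/207) = 18 + 3454/207 = 7180/207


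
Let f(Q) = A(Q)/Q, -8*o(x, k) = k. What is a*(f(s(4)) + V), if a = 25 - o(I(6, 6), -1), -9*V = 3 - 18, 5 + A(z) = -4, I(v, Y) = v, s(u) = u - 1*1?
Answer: -199/6 ≈ -33.167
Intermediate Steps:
s(u) = -1 + u (s(u) = u - 1 = -1 + u)
o(x, k) = -k/8
A(z) = -9 (A(z) = -5 - 4 = -9)
V = 5/3 (V = -(3 - 18)/9 = -⅑*(-15) = 5/3 ≈ 1.6667)
f(Q) = -9/Q
a = 199/8 (a = 25 - (-1)*(-1)/8 = 25 - 1*⅛ = 25 - ⅛ = 199/8 ≈ 24.875)
a*(f(s(4)) + V) = 199*(-9/(-1 + 4) + 5/3)/8 = 199*(-9/3 + 5/3)/8 = 199*(-9*⅓ + 5/3)/8 = 199*(-3 + 5/3)/8 = (199/8)*(-4/3) = -199/6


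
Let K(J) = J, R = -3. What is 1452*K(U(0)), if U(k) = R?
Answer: -4356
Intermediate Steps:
U(k) = -3
1452*K(U(0)) = 1452*(-3) = -4356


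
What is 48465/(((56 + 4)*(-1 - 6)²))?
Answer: 3231/196 ≈ 16.485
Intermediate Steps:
48465/(((56 + 4)*(-1 - 6)²)) = 48465/((60*(-7)²)) = 48465/((60*49)) = 48465/2940 = 48465*(1/2940) = 3231/196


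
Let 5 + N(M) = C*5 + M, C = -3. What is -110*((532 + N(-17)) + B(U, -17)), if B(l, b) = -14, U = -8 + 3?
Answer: -52910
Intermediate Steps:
N(M) = -20 + M (N(M) = -5 + (-3*5 + M) = -5 + (-15 + M) = -20 + M)
U = -5
-110*((532 + N(-17)) + B(U, -17)) = -110*((532 + (-20 - 17)) - 14) = -110*((532 - 37) - 14) = -110*(495 - 14) = -110*481 = -52910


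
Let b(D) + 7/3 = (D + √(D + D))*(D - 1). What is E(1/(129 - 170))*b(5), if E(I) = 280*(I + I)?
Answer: -29680/123 - 2240*√10/41 ≈ -414.07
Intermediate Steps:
E(I) = 560*I (E(I) = 280*(2*I) = 560*I)
b(D) = -7/3 + (-1 + D)*(D + √2*√D) (b(D) = -7/3 + (D + √(D + D))*(D - 1) = -7/3 + (D + √(2*D))*(-1 + D) = -7/3 + (D + √2*√D)*(-1 + D) = -7/3 + (-1 + D)*(D + √2*√D))
E(1/(129 - 170))*b(5) = (560/(129 - 170))*(-7/3 + 5² - 1*5 + √2*5^(3/2) - √2*√5) = (560/(-41))*(-7/3 + 25 - 5 + √2*(5*√5) - √10) = (560*(-1/41))*(-7/3 + 25 - 5 + 5*√10 - √10) = -560*(53/3 + 4*√10)/41 = -29680/123 - 2240*√10/41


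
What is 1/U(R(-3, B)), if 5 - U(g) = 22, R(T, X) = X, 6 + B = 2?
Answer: -1/17 ≈ -0.058824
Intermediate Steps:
B = -4 (B = -6 + 2 = -4)
U(g) = -17 (U(g) = 5 - 1*22 = 5 - 22 = -17)
1/U(R(-3, B)) = 1/(-17) = -1/17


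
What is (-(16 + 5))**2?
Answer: 441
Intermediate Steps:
(-(16 + 5))**2 = (-1*21)**2 = (-21)**2 = 441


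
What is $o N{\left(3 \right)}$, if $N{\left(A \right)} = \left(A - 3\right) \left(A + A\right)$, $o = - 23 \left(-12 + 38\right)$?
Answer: $0$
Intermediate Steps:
$o = -598$ ($o = \left(-23\right) 26 = -598$)
$N{\left(A \right)} = 2 A \left(-3 + A\right)$ ($N{\left(A \right)} = \left(-3 + A\right) 2 A = 2 A \left(-3 + A\right)$)
$o N{\left(3 \right)} = - 598 \cdot 2 \cdot 3 \left(-3 + 3\right) = - 598 \cdot 2 \cdot 3 \cdot 0 = \left(-598\right) 0 = 0$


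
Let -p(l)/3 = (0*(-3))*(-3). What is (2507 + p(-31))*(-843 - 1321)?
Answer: -5425148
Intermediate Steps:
p(l) = 0 (p(l) = -3*0*(-3)*(-3) = -0*(-3) = -3*0 = 0)
(2507 + p(-31))*(-843 - 1321) = (2507 + 0)*(-843 - 1321) = 2507*(-2164) = -5425148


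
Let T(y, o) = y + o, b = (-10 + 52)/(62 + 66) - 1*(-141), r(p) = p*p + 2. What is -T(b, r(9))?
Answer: -14357/64 ≈ -224.33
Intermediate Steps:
r(p) = 2 + p² (r(p) = p² + 2 = 2 + p²)
b = 9045/64 (b = 42/128 + 141 = 42*(1/128) + 141 = 21/64 + 141 = 9045/64 ≈ 141.33)
T(y, o) = o + y
-T(b, r(9)) = -((2 + 9²) + 9045/64) = -((2 + 81) + 9045/64) = -(83 + 9045/64) = -1*14357/64 = -14357/64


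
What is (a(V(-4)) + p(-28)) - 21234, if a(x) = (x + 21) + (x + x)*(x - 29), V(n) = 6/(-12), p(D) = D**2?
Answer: -20400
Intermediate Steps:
V(n) = -1/2 (V(n) = 6*(-1/12) = -1/2)
a(x) = 21 + x + 2*x*(-29 + x) (a(x) = (21 + x) + (2*x)*(-29 + x) = (21 + x) + 2*x*(-29 + x) = 21 + x + 2*x*(-29 + x))
(a(V(-4)) + p(-28)) - 21234 = ((21 - 57*(-1/2) + 2*(-1/2)**2) + (-28)**2) - 21234 = ((21 + 57/2 + 2*(1/4)) + 784) - 21234 = ((21 + 57/2 + 1/2) + 784) - 21234 = (50 + 784) - 21234 = 834 - 21234 = -20400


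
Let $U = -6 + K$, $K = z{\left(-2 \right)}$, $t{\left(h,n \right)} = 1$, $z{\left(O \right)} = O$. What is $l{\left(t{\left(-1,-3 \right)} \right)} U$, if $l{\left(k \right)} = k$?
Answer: $-8$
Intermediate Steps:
$K = -2$
$U = -8$ ($U = -6 - 2 = -8$)
$l{\left(t{\left(-1,-3 \right)} \right)} U = 1 \left(-8\right) = -8$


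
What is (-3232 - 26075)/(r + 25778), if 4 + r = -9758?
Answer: -29307/16016 ≈ -1.8299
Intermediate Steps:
r = -9762 (r = -4 - 9758 = -9762)
(-3232 - 26075)/(r + 25778) = (-3232 - 26075)/(-9762 + 25778) = -29307/16016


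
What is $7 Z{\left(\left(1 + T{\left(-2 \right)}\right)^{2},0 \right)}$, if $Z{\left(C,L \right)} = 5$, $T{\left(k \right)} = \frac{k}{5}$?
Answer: $35$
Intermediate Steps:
$T{\left(k \right)} = \frac{k}{5}$ ($T{\left(k \right)} = k \frac{1}{5} = \frac{k}{5}$)
$7 Z{\left(\left(1 + T{\left(-2 \right)}\right)^{2},0 \right)} = 7 \cdot 5 = 35$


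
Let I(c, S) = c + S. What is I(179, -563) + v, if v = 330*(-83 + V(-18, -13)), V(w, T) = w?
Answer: -33714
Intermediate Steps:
I(c, S) = S + c
v = -33330 (v = 330*(-83 - 18) = 330*(-101) = -33330)
I(179, -563) + v = (-563 + 179) - 33330 = -384 - 33330 = -33714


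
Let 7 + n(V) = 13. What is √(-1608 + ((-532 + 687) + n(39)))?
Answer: I*√1447 ≈ 38.039*I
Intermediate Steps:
n(V) = 6 (n(V) = -7 + 13 = 6)
√(-1608 + ((-532 + 687) + n(39))) = √(-1608 + ((-532 + 687) + 6)) = √(-1608 + (155 + 6)) = √(-1608 + 161) = √(-1447) = I*√1447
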